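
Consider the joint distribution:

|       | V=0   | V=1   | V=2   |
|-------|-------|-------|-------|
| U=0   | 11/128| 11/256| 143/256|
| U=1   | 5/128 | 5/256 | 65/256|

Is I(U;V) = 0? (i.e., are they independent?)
Marginal P(U) (row sums):
  P(U=0) = 11/128 + 11/256 + 143/256 = 11/16
  P(U=1) = 5/128 + 5/256 + 65/256 = 5/16
Marginal P(V) (column sums):
  P(V=0) = 11/128 + 5/128 = 1/8
  P(V=1) = 11/256 + 5/256 = 1/16
  P(V=2) = 143/256 + 65/256 = 13/16

U and V are independent iff P(U=i,V=j) = P(U=i)·P(V=j) for every cell.
  P(U=0)·P(V=0) = 11/16 × 1/8 = 11/128 = P(U=0,V=0) ✓
  P(U=0)·P(V=1) = 11/16 × 1/16 = 11/256 = P(U=0,V=1) ✓
  P(U=0)·P(V=2) = 11/16 × 13/16 = 143/256 = P(U=0,V=2) ✓
  P(U=1)·P(V=0) = 5/16 × 1/8 = 5/128 = P(U=1,V=0) ✓
  P(U=1)·P(V=1) = 5/16 × 1/16 = 5/256 = P(U=1,V=1) ✓
  P(U=1)·P(V=2) = 5/16 × 13/16 = 65/256 = P(U=1,V=2) ✓

Yes, U and V are independent: every cell factors, so I(U;V) = 0 bits.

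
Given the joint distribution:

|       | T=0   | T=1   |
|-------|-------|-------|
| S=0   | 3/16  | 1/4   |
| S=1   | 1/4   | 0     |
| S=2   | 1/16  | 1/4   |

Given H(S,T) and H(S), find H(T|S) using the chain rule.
From the chain rule: H(S,T) = H(S) + H(T|S)
Therefore: H(T|S) = H(S,T) - H(S)

H(S,T) = -[(3/16)·log₂(3/16) + (1/4)·log₂(1/4) + (1/4)·log₂(1/4) + (1/16)·log₂(1/16) + (1/4)·log₂(1/4)]
  = 0.4528 + 0.5000 + 0.5000 + 0.2500 + 0.5000
  = 2.2028 bits
Marginal P(S) (row sums):
  P(S=0) = 3/16 + 1/4 = 7/16
  P(S=1) = 1/4 + 0 = 1/4
  P(S=2) = 1/16 + 1/4 = 5/16
H(S) = -[(7/16)·log₂(7/16) + (1/4)·log₂(1/4) + (5/16)·log₂(5/16)]
  = 0.5218 + 0.5000 + 0.5244
  = 1.5462 bits

H(T|S) = 2.2028 - 1.5462 = 0.6566 bits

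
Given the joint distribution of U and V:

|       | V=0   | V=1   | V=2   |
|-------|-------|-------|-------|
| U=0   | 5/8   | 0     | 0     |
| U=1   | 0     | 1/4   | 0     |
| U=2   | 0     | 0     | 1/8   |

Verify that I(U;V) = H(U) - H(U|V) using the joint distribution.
Left side, from I(U;V) = H(U) + H(V) - H(U,V):
Marginal P(U) (row sums):
  P(U=0) = 5/8 + 0 + 0 = 5/8
  P(U=1) = 0 + 1/4 + 0 = 1/4
  P(U=2) = 0 + 0 + 1/8 = 1/8
Marginal P(V) (column sums):
  P(V=0) = 5/8 + 0 + 0 = 5/8
  P(V=1) = 0 + 1/4 + 0 = 1/4
  P(V=2) = 0 + 0 + 1/8 = 1/8

H(U) = -[(5/8)·log₂(5/8) + (1/4)·log₂(1/4) + (1/8)·log₂(1/8)]
  = 0.4238 + 0.5000 + 0.3750
  = 1.2988 bits
H(V) = -[(5/8)·log₂(5/8) + (1/4)·log₂(1/4) + (1/8)·log₂(1/8)]
  = 0.4238 + 0.5000 + 0.3750
  = 1.2988 bits
H(U,V) = -[(5/8)·log₂(5/8) + (1/4)·log₂(1/4) + (1/8)·log₂(1/8)]
  = 0.4238 + 0.5000 + 0.3750
  = 1.2988 bits

I(U;V) = H(U) + H(V) - H(U,V)
  = 1.2988 + 1.2988 - 1.2988
  = 1.2988 bits

Right side, with H(U|V) computed directly from the conditional probabilities:
H(U|V) = -Σ P(U,V)·log₂ P(U|V), where P(U|V) = P(U,V) / P(V)
  (cells with P(U,V) = 0 contribute 0)
  (U=0,V=0): P(U|V) = (5/8)/(5/8) = 1;  -(5/8)·log₂(1) = 0.0000
  (U=1,V=1): P(U|V) = (1/4)/(1/4) = 1;  -(1/4)·log₂(1) = 0.0000
  (U=2,V=2): P(U|V) = (1/8)/(1/8) = 1;  -(1/8)·log₂(1) = 0.0000
H(U|V) = 0.0000 + 0.0000 + 0.0000
  = 0.0000 bits
H(U) - H(U|V) = 1.2988 - 0.0000 = 1.2988 bits

Both sides equal 1.2988 bits, so I(U;V) = H(U) - H(U|V) ✓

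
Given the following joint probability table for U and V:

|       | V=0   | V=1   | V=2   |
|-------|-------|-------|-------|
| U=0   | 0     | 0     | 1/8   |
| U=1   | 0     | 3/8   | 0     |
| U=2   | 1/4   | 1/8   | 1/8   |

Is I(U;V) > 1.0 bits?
Marginal P(U) (row sums):
  P(U=0) = 0 + 0 + 1/8 = 1/8
  P(U=1) = 0 + 3/8 + 0 = 3/8
  P(U=2) = 1/4 + 1/8 + 1/8 = 1/2
Marginal P(V) (column sums):
  P(V=0) = 0 + 0 + 1/4 = 1/4
  P(V=1) = 0 + 3/8 + 1/8 = 1/2
  P(V=2) = 1/8 + 0 + 1/8 = 1/4

H(U) = -[(1/8)·log₂(1/8) + (3/8)·log₂(3/8) + (1/2)·log₂(1/2)]
  = 0.3750 + 0.5306 + 0.5000
  = 1.4056 bits
H(V) = -[(1/4)·log₂(1/4) + (1/2)·log₂(1/2) + (1/4)·log₂(1/4)]
  = 0.5000 + 0.5000 + 0.5000
  = 1.5000 bits
H(U,V) = -[(1/8)·log₂(1/8) + (3/8)·log₂(3/8) + (1/4)·log₂(1/4) + (1/8)·log₂(1/8) + (1/8)·log₂(1/8)]
  = 0.3750 + 0.5306 + 0.5000 + 0.3750 + 0.3750
  = 2.1556 bits

I(U;V) = H(U) + H(V) - H(U,V)
  = 1.4056 + 1.5000 - 2.1556
  = 0.7500 bits

No. I(U;V) = 0.7500 bits, which is ≤ 1.0 bits.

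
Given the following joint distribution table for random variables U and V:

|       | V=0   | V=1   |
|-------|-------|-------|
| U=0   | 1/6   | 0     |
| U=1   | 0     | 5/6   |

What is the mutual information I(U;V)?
Marginal P(U) (row sums):
  P(U=0) = 1/6 + 0 = 1/6
  P(U=1) = 0 + 5/6 = 5/6
Marginal P(V) (column sums):
  P(V=0) = 1/6 + 0 = 1/6
  P(V=1) = 0 + 5/6 = 5/6

H(U) = -[(1/6)·log₂(1/6) + (5/6)·log₂(5/6)]
  = 0.4308 + 0.2192
  = 0.6500 bits
H(V) = -[(1/6)·log₂(1/6) + (5/6)·log₂(5/6)]
  = 0.4308 + 0.2192
  = 0.6500 bits
H(U,V) = -[(1/6)·log₂(1/6) + (5/6)·log₂(5/6)]
  = 0.4308 + 0.2192
  = 0.6500 bits

I(U;V) = H(U) + H(V) - H(U,V)
  = 0.6500 + 0.6500 - 0.6500
  = 0.6500 bits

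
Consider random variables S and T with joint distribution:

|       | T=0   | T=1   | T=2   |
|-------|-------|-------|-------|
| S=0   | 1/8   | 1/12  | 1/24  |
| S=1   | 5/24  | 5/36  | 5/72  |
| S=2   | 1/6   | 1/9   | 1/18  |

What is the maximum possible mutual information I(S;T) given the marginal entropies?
The upper bound on mutual information is I(S;T) ≤ min(H(S), H(T)).

Marginal P(S) (row sums):
  P(S=0) = 1/8 + 1/12 + 1/24 = 1/4
  P(S=1) = 5/24 + 5/36 + 5/72 = 5/12
  P(S=2) = 1/6 + 1/9 + 1/18 = 1/3
Marginal P(T) (column sums):
  P(T=0) = 1/8 + 5/24 + 1/6 = 1/2
  P(T=1) = 1/12 + 5/36 + 1/9 = 1/3
  P(T=2) = 1/24 + 5/72 + 1/18 = 1/6

H(S) = -[(1/4)·log₂(1/4) + (5/12)·log₂(5/12) + (1/3)·log₂(1/3)]
  = 0.5000 + 0.5263 + 0.5283
  = 1.5546 bits
H(T) = -[(1/2)·log₂(1/2) + (1/3)·log₂(1/3) + (1/6)·log₂(1/6)]
  = 0.5000 + 0.5283 + 0.4308
  = 1.4591 bits

Maximum possible I(S;T) = min(1.5546, 1.4591) = 1.4591 bits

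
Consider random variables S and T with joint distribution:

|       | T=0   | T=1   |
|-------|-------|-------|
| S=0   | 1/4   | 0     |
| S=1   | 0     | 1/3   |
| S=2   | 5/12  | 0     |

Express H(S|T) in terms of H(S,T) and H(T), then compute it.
H(S|T) = H(S,T) - H(T)

Marginal P(T) (column sums):
  P(T=0) = 1/4 + 0 + 5/12 = 2/3
  P(T=1) = 0 + 1/3 + 0 = 1/3

H(S,T) = -[(1/4)·log₂(1/4) + (1/3)·log₂(1/3) + (5/12)·log₂(5/12)]
  = 0.5000 + 0.5283 + 0.5263
  = 1.5546 bits
H(T) = -[(2/3)·log₂(2/3) + (1/3)·log₂(1/3)]
  = 0.3900 + 0.5283
  = 0.9183 bits

H(S|T) = 1.5546 - 0.9183 = 0.6363 bits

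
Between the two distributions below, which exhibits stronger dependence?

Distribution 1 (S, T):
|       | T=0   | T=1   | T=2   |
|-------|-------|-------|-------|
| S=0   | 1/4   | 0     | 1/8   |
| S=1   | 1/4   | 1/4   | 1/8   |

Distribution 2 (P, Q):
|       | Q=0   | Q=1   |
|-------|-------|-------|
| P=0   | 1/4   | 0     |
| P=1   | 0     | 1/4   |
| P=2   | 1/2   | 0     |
Distribution 1 (S, T):
Marginal P(S) (row sums):
  P(S=0) = 1/4 + 0 + 1/8 = 3/8
  P(S=1) = 1/4 + 1/4 + 1/8 = 5/8
Marginal P(T) (column sums):
  P(T=0) = 1/4 + 1/4 = 1/2
  P(T=1) = 0 + 1/4 = 1/4
  P(T=2) = 1/8 + 1/8 = 1/4

H(S) = -[(3/8)·log₂(3/8) + (5/8)·log₂(5/8)]
  = 0.5306 + 0.4238
  = 0.9544 bits
H(T) = -[(1/2)·log₂(1/2) + (1/4)·log₂(1/4) + (1/4)·log₂(1/4)]
  = 0.5000 + 0.5000 + 0.5000
  = 1.5000 bits
H(S,T) = -[(1/4)·log₂(1/4) + (1/8)·log₂(1/8) + (1/4)·log₂(1/4) + (1/4)·log₂(1/4) + (1/8)·log₂(1/8)]
  = 0.5000 + 0.3750 + 0.5000 + 0.5000 + 0.3750
  = 2.2500 bits

I(S;T) = H(S) + H(T) - H(S,T)
  = 0.9544 + 1.5000 - 2.2500
  = 0.2044 bits

Distribution 2 (P, Q):
Marginal P(P) (row sums):
  P(P=0) = 1/4 + 0 = 1/4
  P(P=1) = 0 + 1/4 = 1/4
  P(P=2) = 1/2 + 0 = 1/2
Marginal P(Q) (column sums):
  P(Q=0) = 1/4 + 0 + 1/2 = 3/4
  P(Q=1) = 0 + 1/4 + 0 = 1/4

H(P) = -[(1/4)·log₂(1/4) + (1/4)·log₂(1/4) + (1/2)·log₂(1/2)]
  = 0.5000 + 0.5000 + 0.5000
  = 1.5000 bits
H(Q) = -[(3/4)·log₂(3/4) + (1/4)·log₂(1/4)]
  = 0.3113 + 0.5000
  = 0.8113 bits
H(P,Q) = -[(1/4)·log₂(1/4) + (1/4)·log₂(1/4) + (1/2)·log₂(1/2)]
  = 0.5000 + 0.5000 + 0.5000
  = 1.5000 bits

I(P;Q) = H(P) + H(Q) - H(P,Q)
  = 1.5000 + 0.8113 - 1.5000
  = 0.8113 bits

I(P;Q) = 0.8113 bits > I(S;T) = 0.2044 bits, so (P, Q) has the higher mutual information (stronger dependence).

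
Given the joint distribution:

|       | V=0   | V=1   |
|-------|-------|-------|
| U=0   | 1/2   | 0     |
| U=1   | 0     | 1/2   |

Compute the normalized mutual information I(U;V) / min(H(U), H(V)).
Marginal P(U) (row sums):
  P(U=0) = 1/2 + 0 = 1/2
  P(U=1) = 0 + 1/2 = 1/2
Marginal P(V) (column sums):
  P(V=0) = 1/2 + 0 = 1/2
  P(V=1) = 0 + 1/2 = 1/2

H(U) = -[(1/2)·log₂(1/2) + (1/2)·log₂(1/2)]
  = 0.5000 + 0.5000
  = 1.0000 bits
H(V) = -[(1/2)·log₂(1/2) + (1/2)·log₂(1/2)]
  = 0.5000 + 0.5000
  = 1.0000 bits
H(U,V) = -[(1/2)·log₂(1/2) + (1/2)·log₂(1/2)]
  = 0.5000 + 0.5000
  = 1.0000 bits

I(U;V) = H(U) + H(V) - H(U,V)
  = 1.0000 + 1.0000 - 1.0000
  = 1.0000 bits

min(H(U), H(V)) = min(1.0000, 1.0000) = 1.0000 bits
Normalized MI = 1.0000 / 1.0000 = 1.0000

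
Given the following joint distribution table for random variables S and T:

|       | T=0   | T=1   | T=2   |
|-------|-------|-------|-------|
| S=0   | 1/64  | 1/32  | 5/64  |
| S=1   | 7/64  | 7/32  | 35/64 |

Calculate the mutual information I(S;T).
Marginal P(S) (row sums):
  P(S=0) = 1/64 + 1/32 + 5/64 = 1/8
  P(S=1) = 7/64 + 7/32 + 35/64 = 7/8
Marginal P(T) (column sums):
  P(T=0) = 1/64 + 7/64 = 1/8
  P(T=1) = 1/32 + 7/32 = 1/4
  P(T=2) = 5/64 + 35/64 = 5/8

H(S) = -[(1/8)·log₂(1/8) + (7/8)·log₂(7/8)]
  = 0.3750 + 0.1686
  = 0.5436 bits
H(T) = -[(1/8)·log₂(1/8) + (1/4)·log₂(1/4) + (5/8)·log₂(5/8)]
  = 0.3750 + 0.5000 + 0.4238
  = 1.2988 bits
H(S,T) = -[(1/64)·log₂(1/64) + (1/32)·log₂(1/32) + (5/64)·log₂(5/64) + (7/64)·log₂(7/64) + (7/32)·log₂(7/32) + (35/64)·log₂(35/64)]
  = 0.0938 + 0.1563 + 0.2873 + 0.3492 + 0.4796 + 0.4762
  = 1.8424 bits

I(S;T) = H(S) + H(T) - H(S,T)
  = 0.5436 + 1.2988 - 1.8424
  = 0.0000 bits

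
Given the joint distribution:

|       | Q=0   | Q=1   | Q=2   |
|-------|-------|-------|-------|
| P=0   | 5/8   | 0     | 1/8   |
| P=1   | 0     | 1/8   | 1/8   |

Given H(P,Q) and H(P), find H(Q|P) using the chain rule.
From the chain rule: H(P,Q) = H(P) + H(Q|P)
Therefore: H(Q|P) = H(P,Q) - H(P)

H(P,Q) = -[(5/8)·log₂(5/8) + (1/8)·log₂(1/8) + (1/8)·log₂(1/8) + (1/8)·log₂(1/8)]
  = 0.4238 + 0.3750 + 0.3750 + 0.3750
  = 1.5488 bits
Marginal P(P) (row sums):
  P(P=0) = 5/8 + 0 + 1/8 = 3/4
  P(P=1) = 0 + 1/8 + 1/8 = 1/4
H(P) = -[(3/4)·log₂(3/4) + (1/4)·log₂(1/4)]
  = 0.3113 + 0.5000
  = 0.8113 bits

H(Q|P) = 1.5488 - 0.8113 = 0.7375 bits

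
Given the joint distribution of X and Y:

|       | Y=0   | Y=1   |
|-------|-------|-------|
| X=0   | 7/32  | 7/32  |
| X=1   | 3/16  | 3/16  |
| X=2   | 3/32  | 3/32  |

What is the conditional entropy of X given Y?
Marginal P(Y) (column sums):
  P(Y=0) = 7/32 + 3/16 + 3/32 = 1/2
  P(Y=1) = 7/32 + 3/16 + 3/32 = 1/2

H(X|Y) = -Σ P(X,Y)·log₂ P(X|Y), where P(X|Y) = P(X,Y) / P(Y)
  (X=0,Y=0): P(X|Y) = (7/32)/(1/2) = 7/16;  -(7/32)·log₂(7/16) = 0.2609
  (X=0,Y=1): P(X|Y) = (7/32)/(1/2) = 7/16;  -(7/32)·log₂(7/16) = 0.2609
  (X=1,Y=0): P(X|Y) = (3/16)/(1/2) = 3/8;  -(3/16)·log₂(3/8) = 0.2653
  (X=1,Y=1): P(X|Y) = (3/16)/(1/2) = 3/8;  -(3/16)·log₂(3/8) = 0.2653
  (X=2,Y=0): P(X|Y) = (3/32)/(1/2) = 3/16;  -(3/32)·log₂(3/16) = 0.2264
  (X=2,Y=1): P(X|Y) = (3/32)/(1/2) = 3/16;  -(3/32)·log₂(3/16) = 0.2264
H(X|Y) = 0.2609 + 0.2609 + 0.2653 + 0.2653 + 0.2264 + 0.2264
  = 1.5052 bits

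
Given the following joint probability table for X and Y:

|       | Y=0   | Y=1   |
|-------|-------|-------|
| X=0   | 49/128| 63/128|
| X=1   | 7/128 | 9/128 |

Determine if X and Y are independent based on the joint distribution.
Marginal P(X) (row sums):
  P(X=0) = 49/128 + 63/128 = 7/8
  P(X=1) = 7/128 + 9/128 = 1/8
Marginal P(Y) (column sums):
  P(Y=0) = 49/128 + 7/128 = 7/16
  P(Y=1) = 63/128 + 9/128 = 9/16

X and Y are independent iff P(X=i,Y=j) = P(X=i)·P(Y=j) for every cell.
  P(X=0)·P(Y=0) = 7/8 × 7/16 = 49/128 = P(X=0,Y=0) ✓
  P(X=0)·P(Y=1) = 7/8 × 9/16 = 63/128 = P(X=0,Y=1) ✓
  P(X=1)·P(Y=0) = 1/8 × 7/16 = 7/128 = P(X=1,Y=0) ✓
  P(X=1)·P(Y=1) = 1/8 × 9/16 = 9/128 = P(X=1,Y=1) ✓

Yes, X and Y are independent: every cell factors, so I(X;Y) = 0 bits.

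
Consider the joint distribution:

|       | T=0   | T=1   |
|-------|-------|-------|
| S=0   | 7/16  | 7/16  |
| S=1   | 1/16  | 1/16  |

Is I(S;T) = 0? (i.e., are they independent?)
Marginal P(S) (row sums):
  P(S=0) = 7/16 + 7/16 = 7/8
  P(S=1) = 1/16 + 1/16 = 1/8
Marginal P(T) (column sums):
  P(T=0) = 7/16 + 1/16 = 1/2
  P(T=1) = 7/16 + 1/16 = 1/2

S and T are independent iff P(S=i,T=j) = P(S=i)·P(T=j) for every cell.
  P(S=0)·P(T=0) = 7/8 × 1/2 = 7/16 = P(S=0,T=0) ✓
  P(S=0)·P(T=1) = 7/8 × 1/2 = 7/16 = P(S=0,T=1) ✓
  P(S=1)·P(T=0) = 1/8 × 1/2 = 1/16 = P(S=1,T=0) ✓
  P(S=1)·P(T=1) = 1/8 × 1/2 = 1/16 = P(S=1,T=1) ✓

Yes, S and T are independent: every cell factors, so I(S;T) = 0 bits.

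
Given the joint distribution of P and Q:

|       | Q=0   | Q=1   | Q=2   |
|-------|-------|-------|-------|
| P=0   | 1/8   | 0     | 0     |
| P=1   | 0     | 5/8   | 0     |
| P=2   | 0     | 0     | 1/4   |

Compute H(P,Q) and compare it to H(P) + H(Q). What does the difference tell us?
Marginal P(P) (row sums):
  P(P=0) = 1/8 + 0 + 0 = 1/8
  P(P=1) = 0 + 5/8 + 0 = 5/8
  P(P=2) = 0 + 0 + 1/4 = 1/4
Marginal P(Q) (column sums):
  P(Q=0) = 1/8 + 0 + 0 = 1/8
  P(Q=1) = 0 + 5/8 + 0 = 5/8
  P(Q=2) = 0 + 0 + 1/4 = 1/4

H(P,Q) = -[(1/8)·log₂(1/8) + (5/8)·log₂(5/8) + (1/4)·log₂(1/4)]
  = 0.3750 + 0.4238 + 0.5000
  = 1.2988 bits
H(P) = -[(1/8)·log₂(1/8) + (5/8)·log₂(5/8) + (1/4)·log₂(1/4)]
  = 0.3750 + 0.4238 + 0.5000
  = 1.2988 bits
H(Q) = -[(1/8)·log₂(1/8) + (5/8)·log₂(5/8) + (1/4)·log₂(1/4)]
  = 0.3750 + 0.4238 + 0.5000
  = 1.2988 bits

H(P) + H(Q) = 1.2988 + 1.2988 = 2.5976 bits
Difference: H(P) + H(Q) - H(P,Q) = 2.5976 - 1.2988 = 1.2988 bits = I(P;Q)

The difference is the mutual information; it is positive here, so P and Q are dependent (knowing one reduces uncertainty about the other by 1.2988 bits).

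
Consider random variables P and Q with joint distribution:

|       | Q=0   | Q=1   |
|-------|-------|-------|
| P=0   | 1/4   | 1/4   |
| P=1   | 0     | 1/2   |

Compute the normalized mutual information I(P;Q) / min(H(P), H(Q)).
Marginal P(P) (row sums):
  P(P=0) = 1/4 + 1/4 = 1/2
  P(P=1) = 0 + 1/2 = 1/2
Marginal P(Q) (column sums):
  P(Q=0) = 1/4 + 0 = 1/4
  P(Q=1) = 1/4 + 1/2 = 3/4

H(P) = -[(1/2)·log₂(1/2) + (1/2)·log₂(1/2)]
  = 0.5000 + 0.5000
  = 1.0000 bits
H(Q) = -[(1/4)·log₂(1/4) + (3/4)·log₂(3/4)]
  = 0.5000 + 0.3113
  = 0.8113 bits
H(P,Q) = -[(1/4)·log₂(1/4) + (1/4)·log₂(1/4) + (1/2)·log₂(1/2)]
  = 0.5000 + 0.5000 + 0.5000
  = 1.5000 bits

I(P;Q) = H(P) + H(Q) - H(P,Q)
  = 1.0000 + 0.8113 - 1.5000
  = 0.3113 bits

min(H(P), H(Q)) = min(1.0000, 0.8113) = 0.8113 bits
Normalized MI = 0.3113 / 0.8113 = 0.3837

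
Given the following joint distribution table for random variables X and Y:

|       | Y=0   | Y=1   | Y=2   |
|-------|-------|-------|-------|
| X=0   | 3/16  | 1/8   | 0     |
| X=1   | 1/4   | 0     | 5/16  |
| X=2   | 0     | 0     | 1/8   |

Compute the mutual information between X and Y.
Marginal P(X) (row sums):
  P(X=0) = 3/16 + 1/8 + 0 = 5/16
  P(X=1) = 1/4 + 0 + 5/16 = 9/16
  P(X=2) = 0 + 0 + 1/8 = 1/8
Marginal P(Y) (column sums):
  P(Y=0) = 3/16 + 1/4 + 0 = 7/16
  P(Y=1) = 1/8 + 0 + 0 = 1/8
  P(Y=2) = 0 + 5/16 + 1/8 = 7/16

H(X) = -[(5/16)·log₂(5/16) + (9/16)·log₂(9/16) + (1/8)·log₂(1/8)]
  = 0.5244 + 0.4669 + 0.3750
  = 1.3663 bits
H(Y) = -[(7/16)·log₂(7/16) + (1/8)·log₂(1/8) + (7/16)·log₂(7/16)]
  = 0.5218 + 0.3750 + 0.5218
  = 1.4186 bits
H(X,Y) = -[(3/16)·log₂(3/16) + (1/8)·log₂(1/8) + (1/4)·log₂(1/4) + (5/16)·log₂(5/16) + (1/8)·log₂(1/8)]
  = 0.4528 + 0.3750 + 0.5000 + 0.5244 + 0.3750
  = 2.2272 bits

I(X;Y) = H(X) + H(Y) - H(X,Y)
  = 1.3663 + 1.4186 - 2.2272
  = 0.5577 bits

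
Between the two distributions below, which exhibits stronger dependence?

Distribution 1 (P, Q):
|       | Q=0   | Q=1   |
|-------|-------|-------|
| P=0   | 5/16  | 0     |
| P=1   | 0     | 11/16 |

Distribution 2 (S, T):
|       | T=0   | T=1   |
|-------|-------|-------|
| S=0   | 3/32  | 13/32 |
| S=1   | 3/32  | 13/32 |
Distribution 1 (P, Q):
Marginal P(P) (row sums):
  P(P=0) = 5/16 + 0 = 5/16
  P(P=1) = 0 + 11/16 = 11/16
Marginal P(Q) (column sums):
  P(Q=0) = 5/16 + 0 = 5/16
  P(Q=1) = 0 + 11/16 = 11/16

H(P) = -[(5/16)·log₂(5/16) + (11/16)·log₂(11/16)]
  = 0.5244 + 0.3716
  = 0.8960 bits
H(Q) = -[(5/16)·log₂(5/16) + (11/16)·log₂(11/16)]
  = 0.5244 + 0.3716
  = 0.8960 bits
H(P,Q) = -[(5/16)·log₂(5/16) + (11/16)·log₂(11/16)]
  = 0.5244 + 0.3716
  = 0.8960 bits

I(P;Q) = H(P) + H(Q) - H(P,Q)
  = 0.8960 + 0.8960 - 0.8960
  = 0.8960 bits

Distribution 2 (S, T):
Marginal P(S) (row sums):
  P(S=0) = 3/32 + 13/32 = 1/2
  P(S=1) = 3/32 + 13/32 = 1/2
Marginal P(T) (column sums):
  P(T=0) = 3/32 + 3/32 = 3/16
  P(T=1) = 13/32 + 13/32 = 13/16

H(S) = -[(1/2)·log₂(1/2) + (1/2)·log₂(1/2)]
  = 0.5000 + 0.5000
  = 1.0000 bits
H(T) = -[(3/16)·log₂(3/16) + (13/16)·log₂(13/16)]
  = 0.4528 + 0.2434
  = 0.6962 bits
H(S,T) = -[(3/32)·log₂(3/32) + (13/32)·log₂(13/32) + (3/32)·log₂(3/32) + (13/32)·log₂(13/32)]
  = 0.3202 + 0.5279 + 0.3202 + 0.5279
  = 1.6962 bits

I(S;T) = H(S) + H(T) - H(S,T)
  = 1.0000 + 0.6962 - 1.6962
  = 0.0000 bits

I(P;Q) = 0.8960 bits > I(S;T) = 0.0000 bits, so (P, Q) has the higher mutual information (stronger dependence).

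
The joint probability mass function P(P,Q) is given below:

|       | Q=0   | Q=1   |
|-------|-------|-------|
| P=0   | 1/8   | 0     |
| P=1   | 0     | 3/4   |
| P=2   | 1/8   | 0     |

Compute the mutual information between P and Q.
Marginal P(P) (row sums):
  P(P=0) = 1/8 + 0 = 1/8
  P(P=1) = 0 + 3/4 = 3/4
  P(P=2) = 1/8 + 0 = 1/8
Marginal P(Q) (column sums):
  P(Q=0) = 1/8 + 0 + 1/8 = 1/4
  P(Q=1) = 0 + 3/4 + 0 = 3/4

H(P) = -[(1/8)·log₂(1/8) + (3/4)·log₂(3/4) + (1/8)·log₂(1/8)]
  = 0.3750 + 0.3113 + 0.3750
  = 1.0613 bits
H(Q) = -[(1/4)·log₂(1/4) + (3/4)·log₂(3/4)]
  = 0.5000 + 0.3113
  = 0.8113 bits
H(P,Q) = -[(1/8)·log₂(1/8) + (3/4)·log₂(3/4) + (1/8)·log₂(1/8)]
  = 0.3750 + 0.3113 + 0.3750
  = 1.0613 bits

I(P;Q) = H(P) + H(Q) - H(P,Q)
  = 1.0613 + 0.8113 - 1.0613
  = 0.8113 bits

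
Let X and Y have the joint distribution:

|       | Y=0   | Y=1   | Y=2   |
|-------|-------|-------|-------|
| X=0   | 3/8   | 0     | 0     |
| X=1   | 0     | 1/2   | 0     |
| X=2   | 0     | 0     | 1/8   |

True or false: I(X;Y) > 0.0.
Marginal P(X) (row sums):
  P(X=0) = 3/8 + 0 + 0 = 3/8
  P(X=1) = 0 + 1/2 + 0 = 1/2
  P(X=2) = 0 + 0 + 1/8 = 1/8
Marginal P(Y) (column sums):
  P(Y=0) = 3/8 + 0 + 0 = 3/8
  P(Y=1) = 0 + 1/2 + 0 = 1/2
  P(Y=2) = 0 + 0 + 1/8 = 1/8

H(X) = -[(3/8)·log₂(3/8) + (1/2)·log₂(1/2) + (1/8)·log₂(1/8)]
  = 0.5306 + 0.5000 + 0.3750
  = 1.4056 bits
H(Y) = -[(3/8)·log₂(3/8) + (1/2)·log₂(1/2) + (1/8)·log₂(1/8)]
  = 0.5306 + 0.5000 + 0.3750
  = 1.4056 bits
H(X,Y) = -[(3/8)·log₂(3/8) + (1/2)·log₂(1/2) + (1/8)·log₂(1/8)]
  = 0.5306 + 0.5000 + 0.3750
  = 1.4056 bits

I(X;Y) = H(X) + H(Y) - H(X,Y)
  = 1.4056 + 1.4056 - 1.4056
  = 1.4056 bits

True. I(X;Y) = 1.4056 bits, which is > 0.0 bits.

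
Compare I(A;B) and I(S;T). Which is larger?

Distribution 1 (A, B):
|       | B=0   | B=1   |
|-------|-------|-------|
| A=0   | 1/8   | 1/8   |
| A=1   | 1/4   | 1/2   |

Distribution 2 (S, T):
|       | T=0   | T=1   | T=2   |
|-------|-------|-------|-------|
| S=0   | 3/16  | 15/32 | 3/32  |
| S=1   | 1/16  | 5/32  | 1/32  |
Distribution 1 (A, B):
Marginal P(A) (row sums):
  P(A=0) = 1/8 + 1/8 = 1/4
  P(A=1) = 1/4 + 1/2 = 3/4
Marginal P(B) (column sums):
  P(B=0) = 1/8 + 1/4 = 3/8
  P(B=1) = 1/8 + 1/2 = 5/8

H(A) = -[(1/4)·log₂(1/4) + (3/4)·log₂(3/4)]
  = 0.5000 + 0.3113
  = 0.8113 bits
H(B) = -[(3/8)·log₂(3/8) + (5/8)·log₂(5/8)]
  = 0.5306 + 0.4238
  = 0.9544 bits
H(A,B) = -[(1/8)·log₂(1/8) + (1/8)·log₂(1/8) + (1/4)·log₂(1/4) + (1/2)·log₂(1/2)]
  = 0.3750 + 0.3750 + 0.5000 + 0.5000
  = 1.7500 bits

I(A;B) = H(A) + H(B) - H(A,B)
  = 0.8113 + 0.9544 - 1.7500
  = 0.0157 bits

Distribution 2 (S, T):
Marginal P(S) (row sums):
  P(S=0) = 3/16 + 15/32 + 3/32 = 3/4
  P(S=1) = 1/16 + 5/32 + 1/32 = 1/4
Marginal P(T) (column sums):
  P(T=0) = 3/16 + 1/16 = 1/4
  P(T=1) = 15/32 + 5/32 = 5/8
  P(T=2) = 3/32 + 1/32 = 1/8

H(S) = -[(3/4)·log₂(3/4) + (1/4)·log₂(1/4)]
  = 0.3113 + 0.5000
  = 0.8113 bits
H(T) = -[(1/4)·log₂(1/4) + (5/8)·log₂(5/8) + (1/8)·log₂(1/8)]
  = 0.5000 + 0.4238 + 0.3750
  = 1.2988 bits
H(S,T) = -[(3/16)·log₂(3/16) + (15/32)·log₂(15/32) + (3/32)·log₂(3/32) + (1/16)·log₂(1/16) + (5/32)·log₂(5/32) + (1/32)·log₂(1/32)]
  = 0.4528 + 0.5124 + 0.3202 + 0.2500 + 0.4184 + 0.1563
  = 2.1101 bits

I(S;T) = H(S) + H(T) - H(S,T)
  = 0.8113 + 1.2988 - 2.1101
  = 0.0000 bits

I(A;B) = 0.0157 bits > I(S;T) = 0.0000 bits, so (A, B) has the higher mutual information (stronger dependence).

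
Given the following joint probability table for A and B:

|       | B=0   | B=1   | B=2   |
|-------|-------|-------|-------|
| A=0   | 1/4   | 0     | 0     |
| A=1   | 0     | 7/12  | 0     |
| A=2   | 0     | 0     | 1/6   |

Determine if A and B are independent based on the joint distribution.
Marginal P(A) (row sums):
  P(A=0) = 1/4 + 0 + 0 = 1/4
  P(A=1) = 0 + 7/12 + 0 = 7/12
  P(A=2) = 0 + 0 + 1/6 = 1/6
Marginal P(B) (column sums):
  P(B=0) = 1/4 + 0 + 0 = 1/4
  P(B=1) = 0 + 7/12 + 0 = 7/12
  P(B=2) = 0 + 0 + 1/6 = 1/6

A and B are independent iff P(A=i,B=j) = P(A=i)·P(B=j) for every cell.
  P(A=0)·P(B=0) = 1/4 × 1/4 = 1/16, but P(A=0,B=0) = 1/4 ✗

No, A and B are not independent. Quantitatively, I(A;B) > 0:

H(A) = -[(1/4)·log₂(1/4) + (7/12)·log₂(7/12) + (1/6)·log₂(1/6)]
  = 0.5000 + 0.4536 + 0.4308
  = 1.3844 bits
H(B) = -[(1/4)·log₂(1/4) + (7/12)·log₂(7/12) + (1/6)·log₂(1/6)]
  = 0.5000 + 0.4536 + 0.4308
  = 1.3844 bits
H(A,B) = -[(1/4)·log₂(1/4) + (7/12)·log₂(7/12) + (1/6)·log₂(1/6)]
  = 0.5000 + 0.4536 + 0.4308
  = 1.3844 bits
I(A;B) = H(A) + H(B) - H(A,B) = 1.3844 + 1.3844 - 1.3844 = 1.3844 bits > 0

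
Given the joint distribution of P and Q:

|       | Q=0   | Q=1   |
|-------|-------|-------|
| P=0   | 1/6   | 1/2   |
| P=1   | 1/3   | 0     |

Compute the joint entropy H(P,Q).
H(P,Q) = -Σ P(P,Q) log₂ P(P,Q), summed over the non-zero cells:
H(P,Q) = -[(1/6)·log₂(1/6) + (1/2)·log₂(1/2) + (1/3)·log₂(1/3)]
  = 0.4308 + 0.5000 + 0.5283
  = 1.4591 bits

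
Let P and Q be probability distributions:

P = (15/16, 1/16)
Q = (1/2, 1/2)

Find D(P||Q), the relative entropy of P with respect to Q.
D(P||Q) = Σ P(i) log₂(P(i)/Q(i))
  i=0: (15/16) × log₂((15/16)/(1/2)) = (15/16) × log₂(15/8) = 0.8502
  i=1: (1/16) × log₂((1/16)/(1/2)) = (1/16) × log₂(1/8) = -0.1875
D(P||Q) = 0.8502 - 0.1875
  = 0.6627 bits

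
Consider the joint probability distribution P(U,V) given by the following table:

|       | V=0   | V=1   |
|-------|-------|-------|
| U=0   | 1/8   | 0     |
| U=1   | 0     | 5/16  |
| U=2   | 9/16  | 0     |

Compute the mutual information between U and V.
Marginal P(U) (row sums):
  P(U=0) = 1/8 + 0 = 1/8
  P(U=1) = 0 + 5/16 = 5/16
  P(U=2) = 9/16 + 0 = 9/16
Marginal P(V) (column sums):
  P(V=0) = 1/8 + 0 + 9/16 = 11/16
  P(V=1) = 0 + 5/16 + 0 = 5/16

H(U) = -[(1/8)·log₂(1/8) + (5/16)·log₂(5/16) + (9/16)·log₂(9/16)]
  = 0.3750 + 0.5244 + 0.4669
  = 1.3663 bits
H(V) = -[(11/16)·log₂(11/16) + (5/16)·log₂(5/16)]
  = 0.3716 + 0.5244
  = 0.8960 bits
H(U,V) = -[(1/8)·log₂(1/8) + (5/16)·log₂(5/16) + (9/16)·log₂(9/16)]
  = 0.3750 + 0.5244 + 0.4669
  = 1.3663 bits

I(U;V) = H(U) + H(V) - H(U,V)
  = 1.3663 + 0.8960 - 1.3663
  = 0.8960 bits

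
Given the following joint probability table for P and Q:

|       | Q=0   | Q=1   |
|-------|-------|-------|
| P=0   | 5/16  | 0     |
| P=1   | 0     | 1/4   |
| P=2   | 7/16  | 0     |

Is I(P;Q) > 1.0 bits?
Marginal P(P) (row sums):
  P(P=0) = 5/16 + 0 = 5/16
  P(P=1) = 0 + 1/4 = 1/4
  P(P=2) = 7/16 + 0 = 7/16
Marginal P(Q) (column sums):
  P(Q=0) = 5/16 + 0 + 7/16 = 3/4
  P(Q=1) = 0 + 1/4 + 0 = 1/4

H(P) = -[(5/16)·log₂(5/16) + (1/4)·log₂(1/4) + (7/16)·log₂(7/16)]
  = 0.5244 + 0.5000 + 0.5218
  = 1.5462 bits
H(Q) = -[(3/4)·log₂(3/4) + (1/4)·log₂(1/4)]
  = 0.3113 + 0.5000
  = 0.8113 bits
H(P,Q) = -[(5/16)·log₂(5/16) + (1/4)·log₂(1/4) + (7/16)·log₂(7/16)]
  = 0.5244 + 0.5000 + 0.5218
  = 1.5462 bits

I(P;Q) = H(P) + H(Q) - H(P,Q)
  = 1.5462 + 0.8113 - 1.5462
  = 0.8113 bits

No. I(P;Q) = 0.8113 bits, which is ≤ 1.0 bits.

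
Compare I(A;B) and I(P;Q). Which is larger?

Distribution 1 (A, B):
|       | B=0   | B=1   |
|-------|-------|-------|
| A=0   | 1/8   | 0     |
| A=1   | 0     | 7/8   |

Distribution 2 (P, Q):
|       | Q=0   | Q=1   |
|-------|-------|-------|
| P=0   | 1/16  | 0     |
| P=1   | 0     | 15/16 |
Distribution 1 (A, B):
Marginal P(A) (row sums):
  P(A=0) = 1/8 + 0 = 1/8
  P(A=1) = 0 + 7/8 = 7/8
Marginal P(B) (column sums):
  P(B=0) = 1/8 + 0 = 1/8
  P(B=1) = 0 + 7/8 = 7/8

H(A) = -[(1/8)·log₂(1/8) + (7/8)·log₂(7/8)]
  = 0.3750 + 0.1686
  = 0.5436 bits
H(B) = -[(1/8)·log₂(1/8) + (7/8)·log₂(7/8)]
  = 0.3750 + 0.1686
  = 0.5436 bits
H(A,B) = -[(1/8)·log₂(1/8) + (7/8)·log₂(7/8)]
  = 0.3750 + 0.1686
  = 0.5436 bits

I(A;B) = H(A) + H(B) - H(A,B)
  = 0.5436 + 0.5436 - 0.5436
  = 0.5436 bits

Distribution 2 (P, Q):
Marginal P(P) (row sums):
  P(P=0) = 1/16 + 0 = 1/16
  P(P=1) = 0 + 15/16 = 15/16
Marginal P(Q) (column sums):
  P(Q=0) = 1/16 + 0 = 1/16
  P(Q=1) = 0 + 15/16 = 15/16

H(P) = -[(1/16)·log₂(1/16) + (15/16)·log₂(15/16)]
  = 0.2500 + 0.0873
  = 0.3373 bits
H(Q) = -[(1/16)·log₂(1/16) + (15/16)·log₂(15/16)]
  = 0.2500 + 0.0873
  = 0.3373 bits
H(P,Q) = -[(1/16)·log₂(1/16) + (15/16)·log₂(15/16)]
  = 0.2500 + 0.0873
  = 0.3373 bits

I(P;Q) = H(P) + H(Q) - H(P,Q)
  = 0.3373 + 0.3373 - 0.3373
  = 0.3373 bits

I(A;B) = 0.5436 bits > I(P;Q) = 0.3373 bits, so (A, B) has the higher mutual information (stronger dependence).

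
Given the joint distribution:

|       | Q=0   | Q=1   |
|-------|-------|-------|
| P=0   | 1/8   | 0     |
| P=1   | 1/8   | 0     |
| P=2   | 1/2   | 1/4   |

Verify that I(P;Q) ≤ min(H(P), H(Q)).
Marginal P(P) (row sums):
  P(P=0) = 1/8 + 0 = 1/8
  P(P=1) = 1/8 + 0 = 1/8
  P(P=2) = 1/2 + 1/4 = 3/4
Marginal P(Q) (column sums):
  P(Q=0) = 1/8 + 1/8 + 1/2 = 3/4
  P(Q=1) = 0 + 0 + 1/4 = 1/4

H(P) = -[(1/8)·log₂(1/8) + (1/8)·log₂(1/8) + (3/4)·log₂(3/4)]
  = 0.3750 + 0.3750 + 0.3113
  = 1.0613 bits
H(Q) = -[(3/4)·log₂(3/4) + (1/4)·log₂(1/4)]
  = 0.3113 + 0.5000
  = 0.8113 bits
H(P,Q) = -[(1/8)·log₂(1/8) + (1/8)·log₂(1/8) + (1/2)·log₂(1/2) + (1/4)·log₂(1/4)]
  = 0.3750 + 0.3750 + 0.5000 + 0.5000
  = 1.7500 bits

I(P;Q) = H(P) + H(Q) - H(P,Q)
  = 1.0613 + 0.8113 - 1.7500
  = 0.1226 bits

min(H(P), H(Q)) = min(1.0613, 0.8113) = 0.8113 bits
Since 0.1226 ≤ 0.8113, the bound is satisfied ✓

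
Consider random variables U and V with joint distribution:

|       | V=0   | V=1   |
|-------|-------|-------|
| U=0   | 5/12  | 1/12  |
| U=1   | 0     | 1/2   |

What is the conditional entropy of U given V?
Marginal P(V) (column sums):
  P(V=0) = 5/12 + 0 = 5/12
  P(V=1) = 1/12 + 1/2 = 7/12

H(U|V) = -Σ P(U,V)·log₂ P(U|V), where P(U|V) = P(U,V) / P(V)
  (cells with P(U,V) = 0 contribute 0)
  (U=0,V=0): P(U|V) = (5/12)/(5/12) = 1;  -(5/12)·log₂(1) = 0.0000
  (U=0,V=1): P(U|V) = (1/12)/(7/12) = 1/7;  -(1/12)·log₂(1/7) = 0.2339
  (U=1,V=1): P(U|V) = (1/2)/(7/12) = 6/7;  -(1/2)·log₂(6/7) = 0.1112
H(U|V) = 0.0000 + 0.2339 + 0.1112
  = 0.3451 bits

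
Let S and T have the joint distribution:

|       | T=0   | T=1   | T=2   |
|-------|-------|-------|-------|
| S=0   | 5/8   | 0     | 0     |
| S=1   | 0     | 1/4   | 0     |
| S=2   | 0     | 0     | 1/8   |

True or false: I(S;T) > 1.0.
Marginal P(S) (row sums):
  P(S=0) = 5/8 + 0 + 0 = 5/8
  P(S=1) = 0 + 1/4 + 0 = 1/4
  P(S=2) = 0 + 0 + 1/8 = 1/8
Marginal P(T) (column sums):
  P(T=0) = 5/8 + 0 + 0 = 5/8
  P(T=1) = 0 + 1/4 + 0 = 1/4
  P(T=2) = 0 + 0 + 1/8 = 1/8

H(S) = -[(5/8)·log₂(5/8) + (1/4)·log₂(1/4) + (1/8)·log₂(1/8)]
  = 0.4238 + 0.5000 + 0.3750
  = 1.2988 bits
H(T) = -[(5/8)·log₂(5/8) + (1/4)·log₂(1/4) + (1/8)·log₂(1/8)]
  = 0.4238 + 0.5000 + 0.3750
  = 1.2988 bits
H(S,T) = -[(5/8)·log₂(5/8) + (1/4)·log₂(1/4) + (1/8)·log₂(1/8)]
  = 0.4238 + 0.5000 + 0.3750
  = 1.2988 bits

I(S;T) = H(S) + H(T) - H(S,T)
  = 1.2988 + 1.2988 - 1.2988
  = 1.2988 bits

True. I(S;T) = 1.2988 bits, which is > 1.0 bits.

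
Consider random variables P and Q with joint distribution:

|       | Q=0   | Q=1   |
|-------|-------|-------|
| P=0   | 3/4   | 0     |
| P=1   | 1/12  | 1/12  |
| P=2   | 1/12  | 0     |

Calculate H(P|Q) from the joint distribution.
Marginal P(Q) (column sums):
  P(Q=0) = 3/4 + 1/12 + 1/12 = 11/12
  P(Q=1) = 0 + 1/12 + 0 = 1/12

H(P|Q) = -Σ P(P,Q)·log₂ P(P|Q), where P(P|Q) = P(P,Q) / P(Q)
  (cells with P(P,Q) = 0 contribute 0)
  (P=0,Q=0): P(P|Q) = (3/4)/(11/12) = 9/11;  -(3/4)·log₂(9/11) = 0.2171
  (P=1,Q=0): P(P|Q) = (1/12)/(11/12) = 1/11;  -(1/12)·log₂(1/11) = 0.2883
  (P=1,Q=1): P(P|Q) = (1/12)/(1/12) = 1;  -(1/12)·log₂(1) = 0.0000
  (P=2,Q=0): P(P|Q) = (1/12)/(11/12) = 1/11;  -(1/12)·log₂(1/11) = 0.2883
H(P|Q) = 0.2171 + 0.2883 + 0.0000 + 0.2883
  = 0.7937 bits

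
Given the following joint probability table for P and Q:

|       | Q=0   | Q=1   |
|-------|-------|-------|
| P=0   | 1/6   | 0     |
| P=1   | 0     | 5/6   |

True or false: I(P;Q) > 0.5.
Marginal P(P) (row sums):
  P(P=0) = 1/6 + 0 = 1/6
  P(P=1) = 0 + 5/6 = 5/6
Marginal P(Q) (column sums):
  P(Q=0) = 1/6 + 0 = 1/6
  P(Q=1) = 0 + 5/6 = 5/6

H(P) = -[(1/6)·log₂(1/6) + (5/6)·log₂(5/6)]
  = 0.4308 + 0.2192
  = 0.6500 bits
H(Q) = -[(1/6)·log₂(1/6) + (5/6)·log₂(5/6)]
  = 0.4308 + 0.2192
  = 0.6500 bits
H(P,Q) = -[(1/6)·log₂(1/6) + (5/6)·log₂(5/6)]
  = 0.4308 + 0.2192
  = 0.6500 bits

I(P;Q) = H(P) + H(Q) - H(P,Q)
  = 0.6500 + 0.6500 - 0.6500
  = 0.6500 bits

True. I(P;Q) = 0.6500 bits, which is > 0.5 bits.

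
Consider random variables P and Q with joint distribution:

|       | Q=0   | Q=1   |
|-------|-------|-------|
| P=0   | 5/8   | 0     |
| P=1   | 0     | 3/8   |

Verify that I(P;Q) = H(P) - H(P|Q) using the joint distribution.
Left side, from I(P;Q) = H(P) + H(Q) - H(P,Q):
Marginal P(P) (row sums):
  P(P=0) = 5/8 + 0 = 5/8
  P(P=1) = 0 + 3/8 = 3/8
Marginal P(Q) (column sums):
  P(Q=0) = 5/8 + 0 = 5/8
  P(Q=1) = 0 + 3/8 = 3/8

H(P) = -[(5/8)·log₂(5/8) + (3/8)·log₂(3/8)]
  = 0.4238 + 0.5306
  = 0.9544 bits
H(Q) = -[(5/8)·log₂(5/8) + (3/8)·log₂(3/8)]
  = 0.4238 + 0.5306
  = 0.9544 bits
H(P,Q) = -[(5/8)·log₂(5/8) + (3/8)·log₂(3/8)]
  = 0.4238 + 0.5306
  = 0.9544 bits

I(P;Q) = H(P) + H(Q) - H(P,Q)
  = 0.9544 + 0.9544 - 0.9544
  = 0.9544 bits

Right side, with H(P|Q) computed directly from the conditional probabilities:
H(P|Q) = -Σ P(P,Q)·log₂ P(P|Q), where P(P|Q) = P(P,Q) / P(Q)
  (cells with P(P,Q) = 0 contribute 0)
  (P=0,Q=0): P(P|Q) = (5/8)/(5/8) = 1;  -(5/8)·log₂(1) = 0.0000
  (P=1,Q=1): P(P|Q) = (3/8)/(3/8) = 1;  -(3/8)·log₂(1) = 0.0000
H(P|Q) = 0.0000 + 0.0000
  = 0.0000 bits
H(P) - H(P|Q) = 0.9544 - 0.0000 = 0.9544 bits

Both sides equal 0.9544 bits, so I(P;Q) = H(P) - H(P|Q) ✓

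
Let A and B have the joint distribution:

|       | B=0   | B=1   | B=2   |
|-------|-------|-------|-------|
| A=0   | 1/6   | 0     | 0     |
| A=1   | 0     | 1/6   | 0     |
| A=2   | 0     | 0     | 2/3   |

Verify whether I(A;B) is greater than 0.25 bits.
Marginal P(A) (row sums):
  P(A=0) = 1/6 + 0 + 0 = 1/6
  P(A=1) = 0 + 1/6 + 0 = 1/6
  P(A=2) = 0 + 0 + 2/3 = 2/3
Marginal P(B) (column sums):
  P(B=0) = 1/6 + 0 + 0 = 1/6
  P(B=1) = 0 + 1/6 + 0 = 1/6
  P(B=2) = 0 + 0 + 2/3 = 2/3

H(A) = -[(1/6)·log₂(1/6) + (1/6)·log₂(1/6) + (2/3)·log₂(2/3)]
  = 0.4308 + 0.4308 + 0.3900
  = 1.2516 bits
H(B) = -[(1/6)·log₂(1/6) + (1/6)·log₂(1/6) + (2/3)·log₂(2/3)]
  = 0.4308 + 0.4308 + 0.3900
  = 1.2516 bits
H(A,B) = -[(1/6)·log₂(1/6) + (1/6)·log₂(1/6) + (2/3)·log₂(2/3)]
  = 0.4308 + 0.4308 + 0.3900
  = 1.2516 bits

I(A;B) = H(A) + H(B) - H(A,B)
  = 1.2516 + 1.2516 - 1.2516
  = 1.2516 bits

Yes. I(A;B) = 1.2516 bits, which is > 0.25 bits.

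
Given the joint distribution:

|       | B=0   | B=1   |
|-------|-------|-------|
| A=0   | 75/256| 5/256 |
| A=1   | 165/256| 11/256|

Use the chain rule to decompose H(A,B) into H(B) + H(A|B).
By the chain rule: H(A,B) = H(B) + H(A|B)

Marginal P(B) (column sums):
  P(B=0) = 75/256 + 165/256 = 15/16
  P(B=1) = 5/256 + 11/256 = 1/16
H(B) = -[(15/16)·log₂(15/16) + (1/16)·log₂(1/16)]
  = 0.0873 + 0.2500
  = 0.3373 bits
H(A|B) = -Σ P(A,B)·log₂ P(A|B), where P(A|B) = P(A,B) / P(B)
  (A=0,B=0): P(A|B) = (75/256)/(15/16) = 5/16;  -(75/256)·log₂(5/16) = 0.4916
  (A=0,B=1): P(A|B) = (5/256)/(1/16) = 5/16;  -(5/256)·log₂(5/16) = 0.0328
  (A=1,B=0): P(A|B) = (165/256)/(15/16) = 11/16;  -(165/256)·log₂(11/16) = 0.3484
  (A=1,B=1): P(A|B) = (11/256)/(1/16) = 11/16;  -(11/256)·log₂(11/16) = 0.0232
H(A|B) = 0.4916 + 0.0328 + 0.3484 + 0.0232
  = 0.8960 bits

H(A,B) = H(B) + H(A|B) = 0.3373 + 0.8960 = 1.2333 bits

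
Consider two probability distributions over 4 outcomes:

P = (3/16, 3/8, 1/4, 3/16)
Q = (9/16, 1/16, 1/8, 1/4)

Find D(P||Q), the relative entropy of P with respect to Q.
D(P||Q) = Σ P(i) log₂(P(i)/Q(i))
  i=0: (3/16) × log₂((3/16)/(9/16)) = (3/16) × log₂(1/3) = -0.2972
  i=1: (3/8) × log₂((3/8)/(1/16)) = (3/8) × log₂(6) = 0.9694
  i=2: (1/4) × log₂((1/4)/(1/8)) = (1/4) × log₂(2) = 0.2500
  i=3: (3/16) × log₂((3/16)/(1/4)) = (3/16) × log₂(3/4) = -0.0778
D(P||Q) = -0.2972 + 0.9694 + 0.2500 - 0.0778
  = 0.8444 bits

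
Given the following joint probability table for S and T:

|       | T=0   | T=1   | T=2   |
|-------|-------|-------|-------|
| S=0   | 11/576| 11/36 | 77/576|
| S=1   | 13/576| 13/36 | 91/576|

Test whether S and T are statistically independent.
Marginal P(S) (row sums):
  P(S=0) = 11/576 + 11/36 + 77/576 = 11/24
  P(S=1) = 13/576 + 13/36 + 91/576 = 13/24
Marginal P(T) (column sums):
  P(T=0) = 11/576 + 13/576 = 1/24
  P(T=1) = 11/36 + 13/36 = 2/3
  P(T=2) = 77/576 + 91/576 = 7/24

S and T are independent iff P(S=i,T=j) = P(S=i)·P(T=j) for every cell.
  P(S=0)·P(T=0) = 11/24 × 1/24 = 11/576 = P(S=0,T=0) ✓
  P(S=0)·P(T=1) = 11/24 × 2/3 = 11/36 = P(S=0,T=1) ✓
  P(S=0)·P(T=2) = 11/24 × 7/24 = 77/576 = P(S=0,T=2) ✓
  P(S=1)·P(T=0) = 13/24 × 1/24 = 13/576 = P(S=1,T=0) ✓
  P(S=1)·P(T=1) = 13/24 × 2/3 = 13/36 = P(S=1,T=1) ✓
  P(S=1)·P(T=2) = 13/24 × 7/24 = 91/576 = P(S=1,T=2) ✓

Yes, S and T are independent: every cell factors, so I(S;T) = 0 bits.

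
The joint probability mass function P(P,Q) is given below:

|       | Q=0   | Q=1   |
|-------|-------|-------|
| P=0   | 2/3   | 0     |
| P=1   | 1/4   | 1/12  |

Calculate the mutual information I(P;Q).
Marginal P(P) (row sums):
  P(P=0) = 2/3 + 0 = 2/3
  P(P=1) = 1/4 + 1/12 = 1/3
Marginal P(Q) (column sums):
  P(Q=0) = 2/3 + 1/4 = 11/12
  P(Q=1) = 0 + 1/12 = 1/12

H(P) = -[(2/3)·log₂(2/3) + (1/3)·log₂(1/3)]
  = 0.3900 + 0.5283
  = 0.9183 bits
H(Q) = -[(11/12)·log₂(11/12) + (1/12)·log₂(1/12)]
  = 0.1151 + 0.2987
  = 0.4138 bits
H(P,Q) = -[(2/3)·log₂(2/3) + (1/4)·log₂(1/4) + (1/12)·log₂(1/12)]
  = 0.3900 + 0.5000 + 0.2987
  = 1.1887 bits

I(P;Q) = H(P) + H(Q) - H(P,Q)
  = 0.9183 + 0.4138 - 1.1887
  = 0.1434 bits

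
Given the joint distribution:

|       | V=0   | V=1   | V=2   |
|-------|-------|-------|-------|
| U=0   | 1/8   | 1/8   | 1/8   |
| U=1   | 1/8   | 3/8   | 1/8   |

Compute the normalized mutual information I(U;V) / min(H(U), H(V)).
Marginal P(U) (row sums):
  P(U=0) = 1/8 + 1/8 + 1/8 = 3/8
  P(U=1) = 1/8 + 3/8 + 1/8 = 5/8
Marginal P(V) (column sums):
  P(V=0) = 1/8 + 1/8 = 1/4
  P(V=1) = 1/8 + 3/8 = 1/2
  P(V=2) = 1/8 + 1/8 = 1/4

H(U) = -[(3/8)·log₂(3/8) + (5/8)·log₂(5/8)]
  = 0.5306 + 0.4238
  = 0.9544 bits
H(V) = -[(1/4)·log₂(1/4) + (1/2)·log₂(1/2) + (1/4)·log₂(1/4)]
  = 0.5000 + 0.5000 + 0.5000
  = 1.5000 bits
H(U,V) = -[(1/8)·log₂(1/8) + (1/8)·log₂(1/8) + (1/8)·log₂(1/8) + (1/8)·log₂(1/8) + (3/8)·log₂(3/8) + (1/8)·log₂(1/8)]
  = 0.3750 + 0.3750 + 0.3750 + 0.3750 + 0.5306 + 0.3750
  = 2.4056 bits

I(U;V) = H(U) + H(V) - H(U,V)
  = 0.9544 + 1.5000 - 2.4056
  = 0.0488 bits

min(H(U), H(V)) = min(0.9544, 1.5000) = 0.9544 bits
Normalized MI = 0.0488 / 0.9544 = 0.0511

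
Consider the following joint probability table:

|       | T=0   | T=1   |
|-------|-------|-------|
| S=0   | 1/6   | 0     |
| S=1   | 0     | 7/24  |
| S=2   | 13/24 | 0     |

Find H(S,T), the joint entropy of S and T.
H(S,T) = -Σ P(S,T) log₂ P(S,T), summed over the non-zero cells:
H(S,T) = -[(1/6)·log₂(1/6) + (7/24)·log₂(7/24) + (13/24)·log₂(13/24)]
  = 0.4308 + 0.5185 + 0.4791
  = 1.4284 bits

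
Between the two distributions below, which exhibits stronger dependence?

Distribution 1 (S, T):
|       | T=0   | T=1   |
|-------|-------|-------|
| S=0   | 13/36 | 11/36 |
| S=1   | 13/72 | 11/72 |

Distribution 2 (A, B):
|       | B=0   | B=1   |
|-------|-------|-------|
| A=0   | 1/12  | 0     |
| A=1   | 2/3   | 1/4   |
Distribution 1 (S, T):
Marginal P(S) (row sums):
  P(S=0) = 13/36 + 11/36 = 2/3
  P(S=1) = 13/72 + 11/72 = 1/3
Marginal P(T) (column sums):
  P(T=0) = 13/36 + 13/72 = 13/24
  P(T=1) = 11/36 + 11/72 = 11/24

H(S) = -[(2/3)·log₂(2/3) + (1/3)·log₂(1/3)]
  = 0.3900 + 0.5283
  = 0.9183 bits
H(T) = -[(13/24)·log₂(13/24) + (11/24)·log₂(11/24)]
  = 0.4791 + 0.5159
  = 0.9950 bits
H(S,T) = -[(13/36)·log₂(13/36) + (11/36)·log₂(11/36) + (13/72)·log₂(13/72) + (11/72)·log₂(11/72)]
  = 0.5306 + 0.5227 + 0.4459 + 0.4141
  = 1.9133 bits

I(S;T) = H(S) + H(T) - H(S,T)
  = 0.9183 + 0.9950 - 1.9133
  = 0.0000 bits

Distribution 2 (A, B):
Marginal P(A) (row sums):
  P(A=0) = 1/12 + 0 = 1/12
  P(A=1) = 2/3 + 1/4 = 11/12
Marginal P(B) (column sums):
  P(B=0) = 1/12 + 2/3 = 3/4
  P(B=1) = 0 + 1/4 = 1/4

H(A) = -[(1/12)·log₂(1/12) + (11/12)·log₂(11/12)]
  = 0.2987 + 0.1151
  = 0.4138 bits
H(B) = -[(3/4)·log₂(3/4) + (1/4)·log₂(1/4)]
  = 0.3113 + 0.5000
  = 0.8113 bits
H(A,B) = -[(1/12)·log₂(1/12) + (2/3)·log₂(2/3) + (1/4)·log₂(1/4)]
  = 0.2987 + 0.3900 + 0.5000
  = 1.1887 bits

I(A;B) = H(A) + H(B) - H(A,B)
  = 0.4138 + 0.8113 - 1.1887
  = 0.0364 bits

I(A;B) = 0.0364 bits > I(S;T) = 0.0000 bits, so (A, B) has the higher mutual information (stronger dependence).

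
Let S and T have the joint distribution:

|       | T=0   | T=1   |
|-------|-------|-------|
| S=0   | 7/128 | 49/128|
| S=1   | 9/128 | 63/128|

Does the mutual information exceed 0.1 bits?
Marginal P(S) (row sums):
  P(S=0) = 7/128 + 49/128 = 7/16
  P(S=1) = 9/128 + 63/128 = 9/16
Marginal P(T) (column sums):
  P(T=0) = 7/128 + 9/128 = 1/8
  P(T=1) = 49/128 + 63/128 = 7/8

H(S) = -[(7/16)·log₂(7/16) + (9/16)·log₂(9/16)]
  = 0.5218 + 0.4669
  = 0.9887 bits
H(T) = -[(1/8)·log₂(1/8) + (7/8)·log₂(7/8)]
  = 0.3750 + 0.1686
  = 0.5436 bits
H(S,T) = -[(7/128)·log₂(7/128) + (49/128)·log₂(49/128) + (9/128)·log₂(9/128) + (63/128)·log₂(63/128)]
  = 0.2293 + 0.5303 + 0.2693 + 0.5034
  = 1.5323 bits

I(S;T) = H(S) + H(T) - H(S,T)
  = 0.9887 + 0.5436 - 1.5323
  = 0.0000 bits

No. I(S;T) = 0.0000 bits, which is ≤ 0.1 bits.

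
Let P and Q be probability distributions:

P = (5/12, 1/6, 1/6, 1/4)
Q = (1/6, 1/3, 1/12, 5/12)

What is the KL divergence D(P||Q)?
D(P||Q) = Σ P(i) log₂(P(i)/Q(i))
  i=0: (5/12) × log₂((5/12)/(1/6)) = (5/12) × log₂(5/2) = 0.5508
  i=1: (1/6) × log₂((1/6)/(1/3)) = (1/6) × log₂(1/2) = -0.1667
  i=2: (1/6) × log₂((1/6)/(1/12)) = (1/6) × log₂(2) = 0.1667
  i=3: (1/4) × log₂((1/4)/(5/12)) = (1/4) × log₂(3/5) = -0.1842
D(P||Q) = 0.5508 - 0.1667 + 0.1667 - 0.1842
  = 0.3666 bits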